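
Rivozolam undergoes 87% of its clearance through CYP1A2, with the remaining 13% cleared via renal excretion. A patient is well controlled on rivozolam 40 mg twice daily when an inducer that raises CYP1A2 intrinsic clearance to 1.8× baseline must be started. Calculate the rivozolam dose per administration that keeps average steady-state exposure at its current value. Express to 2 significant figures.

CYP1A2: 0.87 × 1.8 = 1.566
Other: 0.13 (unchanged)
CL_new/CL_old = 1.566 + 0.13 = 1.696.
Exposure is unchanged when dose changes in proportion to clearance. New dose = 40 mg × 1.696 = 68 mg.

68 mg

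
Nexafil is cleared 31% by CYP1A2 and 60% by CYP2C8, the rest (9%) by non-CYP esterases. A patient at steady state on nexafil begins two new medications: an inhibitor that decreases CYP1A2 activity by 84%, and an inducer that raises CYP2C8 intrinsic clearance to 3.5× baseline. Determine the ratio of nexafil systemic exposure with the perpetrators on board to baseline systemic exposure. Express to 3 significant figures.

CYP1A2: 0.31 × 0.16 = 0.0496
CYP2C8: 0.6 × 3.5 = 2.1
Other: 0.09 (unchanged)
New clearance relative to baseline: 0.0496 + 2.1 + 0.09 = 2.2396.
Systemic exposure ∝ 1/CL: fold-change = 1 / 2.2396 = 0.447.

0.447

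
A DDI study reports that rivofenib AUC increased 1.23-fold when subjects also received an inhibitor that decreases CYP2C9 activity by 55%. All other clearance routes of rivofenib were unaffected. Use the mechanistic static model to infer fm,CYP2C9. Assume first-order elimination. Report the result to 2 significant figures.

Let x = fm,CYP2C9. Because AUC ∝ 1/CL, relative clearance fell to 1/1.23 = 0.813.
Only the CYP2C9 route changed, so 0.813 = x·0.45 + (1 − x), giving x = 0.34.

0.34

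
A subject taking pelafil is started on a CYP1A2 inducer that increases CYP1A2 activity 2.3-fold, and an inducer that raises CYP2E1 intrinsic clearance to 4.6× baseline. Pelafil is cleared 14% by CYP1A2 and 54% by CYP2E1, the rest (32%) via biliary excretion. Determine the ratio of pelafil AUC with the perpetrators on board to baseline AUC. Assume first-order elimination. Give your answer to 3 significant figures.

0.320

CYP1A2: 0.14 × 2.3 = 0.322
CYP2E1: 0.54 × 4.6 = 2.484
Other: 0.32 (unchanged)
CL_new/CL_old = 0.322 + 2.484 + 0.32 = 3.126.
Because AUC varies inversely with clearance, the combined effect is 1 / 3.126 = 0.320.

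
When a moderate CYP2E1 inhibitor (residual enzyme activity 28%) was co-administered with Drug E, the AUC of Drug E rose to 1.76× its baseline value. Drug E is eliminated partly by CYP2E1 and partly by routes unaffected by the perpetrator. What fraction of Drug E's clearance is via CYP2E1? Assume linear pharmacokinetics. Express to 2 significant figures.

0.60

Call the CYP2E1 fraction fm. After the interaction, CL_new/CL_old = fm × 0.28 + (1 − fm).
AUC ratio = 1 / (new CL fraction), so new CL fraction = 1 / 1.76 = 0.5682.
fm × 0.28 + 1 − fm = 0.5682  ⇒  fm × (0.28 − 1) = −0.4318  ⇒  fm = 0.60.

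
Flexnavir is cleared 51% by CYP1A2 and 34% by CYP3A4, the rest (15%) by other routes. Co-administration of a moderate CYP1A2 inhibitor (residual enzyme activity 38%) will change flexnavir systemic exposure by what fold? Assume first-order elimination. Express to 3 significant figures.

1.46

The CYP1A2 pathway (51% of clearance) drops to 0.38× activity: 0.51 × 0.38 = 0.1938.
CYP3A4 (34%) and the residual 15% are unaffected.
New clearance relative to baseline: 0.1938 + 0.34 + 0.15 = 0.6838.
Systemic exposure ratio = CL_old/CL_new = 1 / 0.6838 = 1.46.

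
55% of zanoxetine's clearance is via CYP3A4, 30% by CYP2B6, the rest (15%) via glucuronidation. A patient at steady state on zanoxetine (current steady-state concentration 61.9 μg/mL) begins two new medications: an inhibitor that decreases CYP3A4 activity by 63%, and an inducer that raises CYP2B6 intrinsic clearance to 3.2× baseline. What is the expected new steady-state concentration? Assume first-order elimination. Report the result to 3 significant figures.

47.1 μg/mL

The CYP3A4 pathway (55% of clearance) drops to 0.37× activity: 0.55 × 0.37 = 0.2035.
The CYP2B6 pathway (30% of clearance) is boosted to 3.2× activity: 0.3 × 3.2 = 0.96.
Non-CYP routes (15%) are unchanged.
CL_new/CL_old = 0.2035 + 0.96 + 0.15 = 1.3135.
Dividing the baseline by the relative clearance: 61.9 / 1.3135 = 47.1 μg/mL.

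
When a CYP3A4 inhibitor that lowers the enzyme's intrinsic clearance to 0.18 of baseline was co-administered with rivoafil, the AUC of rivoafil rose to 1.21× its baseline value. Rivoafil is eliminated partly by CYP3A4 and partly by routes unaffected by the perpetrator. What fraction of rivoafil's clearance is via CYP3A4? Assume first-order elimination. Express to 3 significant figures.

0.212

Write x for the fraction cleared via CYP3A4. The observed AUC change means clearance fell to 1/1.21 = 0.8264 of baseline.
Setting x·0.18 + (1 − x) = 0.8264 and solving: x = (0.8264 − 1)/(0.18 − 1) = 0.212.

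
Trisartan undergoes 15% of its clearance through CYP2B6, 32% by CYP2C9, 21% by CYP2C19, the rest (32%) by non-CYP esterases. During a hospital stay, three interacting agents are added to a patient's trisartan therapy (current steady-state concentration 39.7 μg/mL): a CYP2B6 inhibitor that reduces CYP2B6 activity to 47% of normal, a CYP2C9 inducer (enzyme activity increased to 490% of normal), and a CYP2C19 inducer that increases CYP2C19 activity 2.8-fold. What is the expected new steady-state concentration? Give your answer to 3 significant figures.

15.6 μg/mL

The CYP2B6 pathway (15% of clearance) falls to 0.47× activity: 0.15 × 0.47 = 0.0705.
The CYP2C9 pathway (32% of clearance) increases to 4.9× activity: 0.32 × 4.9 = 1.568.
The CYP2C19 pathway (21% of clearance) rises to 2.8× activity: 0.21 × 2.8 = 0.588.
The remaining 32% of clearance is unaffected.
CL_new/CL_old = 0.0705 + 1.568 + 0.588 + 0.32 = 2.5465.
New steady-state concentration = 39.7 / 2.5465 = 15.6 μg/mL (concentration scales inversely with clearance).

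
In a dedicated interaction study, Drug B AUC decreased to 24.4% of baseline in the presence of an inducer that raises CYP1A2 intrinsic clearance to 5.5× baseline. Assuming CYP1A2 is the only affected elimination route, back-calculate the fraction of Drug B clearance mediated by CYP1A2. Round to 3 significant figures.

0.689

CL'/CL = 1 / 0.244 = 4.098
5.5·fm + (1 − fm) = 4.098
fm = (4.098 − 1) / (5.5 − 1) = 0.689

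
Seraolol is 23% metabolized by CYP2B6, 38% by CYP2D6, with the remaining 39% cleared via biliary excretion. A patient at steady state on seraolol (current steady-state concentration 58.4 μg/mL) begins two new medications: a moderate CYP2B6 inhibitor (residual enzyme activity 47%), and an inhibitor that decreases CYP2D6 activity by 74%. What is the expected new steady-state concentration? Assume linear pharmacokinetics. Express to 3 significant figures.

97.8 μg/mL

CYP2B6: 0.23 × 0.47 = 0.1081
CYP2D6: 0.38 × 0.26 = 0.0988
Other: 0.39 (unchanged)
New clearance relative to baseline: 0.1081 + 0.0988 + 0.39 = 0.5969.
Steady-state concentration ∝ 1/CL: new value = 58.4 / 0.5969 = 97.8 μg/mL.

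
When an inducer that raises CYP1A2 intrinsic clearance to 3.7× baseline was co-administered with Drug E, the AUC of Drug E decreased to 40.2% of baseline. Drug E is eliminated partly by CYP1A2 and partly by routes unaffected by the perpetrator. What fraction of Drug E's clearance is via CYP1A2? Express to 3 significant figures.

Call the CYP1A2 fraction fm. After the interaction, CL_new/CL_old = fm × 3.7 + (1 − fm).
AUC ratio = 1 / (new CL fraction), so new CL fraction = 1 / 0.402 = 2.488.
fm × 3.7 + 1 − fm = 2.488  ⇒  fm × (3.7 − 1) = 1.488  ⇒  fm = 0.551.

0.551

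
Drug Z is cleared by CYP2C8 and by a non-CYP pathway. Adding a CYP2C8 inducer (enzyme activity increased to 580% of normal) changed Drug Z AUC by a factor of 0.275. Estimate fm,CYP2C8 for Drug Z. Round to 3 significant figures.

Let fm be the CYP2C8 fraction. New clearance relative to baseline = fm × 5.8 + (1 − fm).
AUC ratio = 1 / (new CL fraction), so new CL fraction = 1 / 0.275 = 3.636.
fm × 5.8 + 1 − fm = 3.636  ⇒  fm × (5.8 − 1) = 2.636  ⇒  fm = 0.549.

0.549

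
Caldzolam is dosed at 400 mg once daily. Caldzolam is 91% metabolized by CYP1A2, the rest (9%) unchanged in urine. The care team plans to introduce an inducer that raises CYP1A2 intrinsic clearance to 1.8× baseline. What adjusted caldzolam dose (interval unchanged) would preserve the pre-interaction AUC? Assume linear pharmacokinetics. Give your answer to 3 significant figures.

The CYP1A2 pathway (91% of clearance) increases to 1.8× activity: 0.91 × 1.8 = 1.638.
The remaining 9% of clearance is unaffected.
CL_new/CL_old = 1.638 + 0.09 = 1.728.
Exposure is unchanged when dose changes in proportion to clearance. New dose = 400 mg × 1.728 = 691 mg.

691 mg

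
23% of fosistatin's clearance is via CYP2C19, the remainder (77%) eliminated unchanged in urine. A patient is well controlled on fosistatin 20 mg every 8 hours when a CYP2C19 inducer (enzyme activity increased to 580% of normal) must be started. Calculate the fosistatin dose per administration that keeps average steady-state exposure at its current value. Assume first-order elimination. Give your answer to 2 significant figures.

42 mg

The CYP2C19 pathway (23% of clearance) increases to 5.8× activity: 0.23 × 5.8 = 1.334.
The remaining 77% of clearance is unaffected.
Relative clearance = 1.334 + 0.77 = 2.104.
Exposure is unchanged when dose changes in proportion to clearance. New dose = 20 mg × 2.104 = 42 mg.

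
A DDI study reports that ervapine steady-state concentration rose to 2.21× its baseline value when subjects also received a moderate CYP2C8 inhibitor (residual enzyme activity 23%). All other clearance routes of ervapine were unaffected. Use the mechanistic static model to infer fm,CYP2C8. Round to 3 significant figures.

Call the CYP2C8 fraction fm. After the interaction, CL_new/CL_old = fm × 0.23 + (1 − fm).
Steady-state concentration ratio = 1 / (new CL fraction), so new CL fraction = 1 / 2.21 = 0.4525.
fm × 0.23 + 1 − fm = 0.4525  ⇒  fm × (0.23 − 1) = −0.5475  ⇒  fm = 0.711.

0.711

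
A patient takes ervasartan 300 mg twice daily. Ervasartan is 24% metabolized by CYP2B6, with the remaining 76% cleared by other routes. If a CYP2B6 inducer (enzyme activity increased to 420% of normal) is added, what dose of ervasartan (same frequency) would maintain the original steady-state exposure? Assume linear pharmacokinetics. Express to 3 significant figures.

530 mg

The CYP2B6 pathway (24% of clearance) is boosted to 4.2× activity: 0.24 × 4.2 = 1.008.
Non-CYP routes (76%) are unchanged.
Relative clearance = 1.008 + 0.76 = 1.768.
To maintain the same steady-state level, dose must scale with clearance: new dose = 300 × 1.768 = 530 mg.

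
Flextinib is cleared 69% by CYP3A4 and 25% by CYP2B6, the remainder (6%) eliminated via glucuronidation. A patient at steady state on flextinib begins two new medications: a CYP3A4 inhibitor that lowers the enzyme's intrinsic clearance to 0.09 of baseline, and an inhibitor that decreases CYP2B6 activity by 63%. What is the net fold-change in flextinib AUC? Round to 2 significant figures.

4.7

CYP3A4: 0.69 × 0.09 = 0.0621
CYP2B6: 0.25 × 0.37 = 0.0925
Other: 0.06 (unchanged)
New clearance relative to baseline: 0.0621 + 0.0925 + 0.06 = 0.2146.
Net AUC ratio = 1 / 0.2146 = 4.7.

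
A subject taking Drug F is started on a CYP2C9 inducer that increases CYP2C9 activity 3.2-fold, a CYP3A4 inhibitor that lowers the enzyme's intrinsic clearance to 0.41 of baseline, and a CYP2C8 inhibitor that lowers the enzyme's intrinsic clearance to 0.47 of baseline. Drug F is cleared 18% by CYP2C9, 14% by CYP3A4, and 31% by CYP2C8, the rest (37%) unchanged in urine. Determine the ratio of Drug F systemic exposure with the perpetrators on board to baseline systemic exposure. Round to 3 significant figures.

CYP2C9: 0.18 × 3.2 = 0.576
CYP3A4: 0.14 × 0.41 = 0.0574
CYP2C8: 0.31 × 0.47 = 0.1457
Other: 0.37 (unchanged)
New clearance relative to baseline: 0.576 + 0.0574 + 0.1457 + 0.37 = 1.1491.
Net systemic exposure ratio = 1 / 1.1491 = 0.870.

0.870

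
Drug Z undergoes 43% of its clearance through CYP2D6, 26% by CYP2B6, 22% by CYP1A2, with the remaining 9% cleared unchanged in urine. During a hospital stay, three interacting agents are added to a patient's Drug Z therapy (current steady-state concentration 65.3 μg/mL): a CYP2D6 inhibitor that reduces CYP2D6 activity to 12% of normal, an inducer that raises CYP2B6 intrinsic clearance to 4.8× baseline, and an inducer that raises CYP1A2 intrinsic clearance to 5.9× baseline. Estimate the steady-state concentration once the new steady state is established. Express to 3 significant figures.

The CYP2D6 pathway (43% of clearance) drops to 0.12× activity: 0.43 × 0.12 = 0.0516.
The CYP2B6 pathway (26% of clearance) rises to 4.8× activity: 0.26 × 4.8 = 1.248.
The CYP1A2 pathway (22% of clearance) increases to 5.9× activity: 0.22 × 5.9 = 1.298.
The remaining 9% of clearance is unaffected.
New clearance relative to baseline: 0.0516 + 1.248 + 1.298 + 0.09 = 2.6876.
Steady-state concentration ∝ 1/CL: new value = 65.3 / 2.6876 = 24.3 μg/mL.

24.3 μg/mL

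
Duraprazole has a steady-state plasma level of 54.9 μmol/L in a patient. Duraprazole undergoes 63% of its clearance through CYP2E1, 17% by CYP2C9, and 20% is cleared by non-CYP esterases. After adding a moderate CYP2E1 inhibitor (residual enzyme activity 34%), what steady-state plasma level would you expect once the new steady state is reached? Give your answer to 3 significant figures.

The CYP2E1 pathway (63% of clearance) is reduced to 0.34× activity: 0.63 × 0.34 = 0.2142.
CYP2C9 (17%) and the residual 20% are unaffected.
CL_new/CL_old = 0.2142 + 0.17 + 0.2 = 0.5842.
New steady-state plasma level = baseline ÷ relative clearance = 54.9 / 0.5842 = 94.0 μmol/L.

94.0 μmol/L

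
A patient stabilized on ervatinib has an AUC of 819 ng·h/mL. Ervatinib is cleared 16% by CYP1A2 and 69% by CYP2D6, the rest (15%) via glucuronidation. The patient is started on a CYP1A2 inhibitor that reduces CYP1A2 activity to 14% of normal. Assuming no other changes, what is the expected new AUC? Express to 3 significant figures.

The CYP1A2 pathway (16% of clearance) falls to 0.14× activity: 0.16 × 0.14 = 0.0224.
CYP2D6 (69%) and the residual 15% are unaffected.
New clearance relative to baseline: 0.0224 + 0.69 + 0.15 = 0.8624.
AUC ∝ 1/CL, so new value = 819 / 0.8624 = 950 ng·h/mL.

950 ng·h/mL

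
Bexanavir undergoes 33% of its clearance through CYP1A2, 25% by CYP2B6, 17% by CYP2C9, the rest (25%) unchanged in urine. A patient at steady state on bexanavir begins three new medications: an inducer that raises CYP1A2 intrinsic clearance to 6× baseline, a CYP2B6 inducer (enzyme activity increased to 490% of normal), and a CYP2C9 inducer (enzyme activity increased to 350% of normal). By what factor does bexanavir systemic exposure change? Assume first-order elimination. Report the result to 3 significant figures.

The CYP1A2 pathway (33% of clearance) increases to 6× activity: 0.33 × 6 = 1.98.
The CYP2B6 pathway (25% of clearance) rises to 4.9× activity: 0.25 × 4.9 = 1.225.
The CYP2C9 pathway (17% of clearance) is boosted to 3.5× activity: 0.17 × 3.5 = 0.595.
Non-CYP routes (25%) are unchanged.
Relative clearance = 1.98 + 1.225 + 0.595 + 0.25 = 4.05.
Because systemic exposure varies inversely with clearance, the combined effect is 1 / 4.05 = 0.247.

0.247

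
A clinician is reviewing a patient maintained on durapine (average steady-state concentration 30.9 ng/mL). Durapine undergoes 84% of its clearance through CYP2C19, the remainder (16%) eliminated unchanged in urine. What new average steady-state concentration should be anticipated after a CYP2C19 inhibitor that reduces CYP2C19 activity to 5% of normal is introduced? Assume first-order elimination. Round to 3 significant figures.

153 ng/mL

The CYP2C19 pathway (84% of clearance) is reduced to 0.05× activity: 0.84 × 0.05 = 0.042.
Non-CYP routes (16%) are unchanged.
Relative clearance = 0.042 + 0.16 = 0.202.
New average steady-state concentration = baseline ÷ relative clearance = 30.9 / 0.202 = 153 ng/mL.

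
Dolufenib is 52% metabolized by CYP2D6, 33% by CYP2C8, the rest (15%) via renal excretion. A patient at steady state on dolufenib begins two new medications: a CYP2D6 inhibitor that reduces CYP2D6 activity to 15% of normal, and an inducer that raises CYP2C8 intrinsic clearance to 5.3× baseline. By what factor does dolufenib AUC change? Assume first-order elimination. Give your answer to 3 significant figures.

0.506

The CYP2D6 pathway (52% of clearance) falls to 0.15× activity: 0.52 × 0.15 = 0.078.
The CYP2C8 pathway (33% of clearance) is boosted to 5.3× activity: 0.33 × 5.3 = 1.749.
The remaining 15% of clearance is unaffected.
Relative clearance = 0.078 + 1.749 + 0.15 = 1.977.
AUC ∝ 1/CL: fold-change = 1 / 1.977 = 0.506.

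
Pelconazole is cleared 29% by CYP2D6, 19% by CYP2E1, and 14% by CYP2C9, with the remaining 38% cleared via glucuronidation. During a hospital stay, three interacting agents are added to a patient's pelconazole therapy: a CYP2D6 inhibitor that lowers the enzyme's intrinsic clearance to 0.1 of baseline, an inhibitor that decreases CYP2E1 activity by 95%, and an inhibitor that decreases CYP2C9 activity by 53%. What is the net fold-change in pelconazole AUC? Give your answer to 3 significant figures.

2.06

The CYP2D6 pathway (29% of clearance) drops to 0.1× activity: 0.29 × 0.1 = 0.029.
The CYP2E1 pathway (19% of clearance) drops to 0.05× activity: 0.19 × 0.05 = 0.0095.
The CYP2C9 pathway (14% of clearance) falls to 0.47× activity: 0.14 × 0.47 = 0.0658.
Non-CYP routes (38%) are unchanged.
New clearance relative to baseline: 0.029 + 0.0095 + 0.0658 + 0.38 = 0.4843.
AUC ∝ 1/CL: fold-change = 1 / 0.4843 = 2.06.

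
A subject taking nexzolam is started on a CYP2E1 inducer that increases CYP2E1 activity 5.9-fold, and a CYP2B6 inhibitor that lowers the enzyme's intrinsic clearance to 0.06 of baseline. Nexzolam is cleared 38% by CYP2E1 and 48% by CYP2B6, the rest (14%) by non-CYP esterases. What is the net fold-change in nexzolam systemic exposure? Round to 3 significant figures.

0.415

The CYP2E1 pathway (38% of clearance) is boosted to 5.9× activity: 0.38 × 5.9 = 2.242.
The CYP2B6 pathway (48% of clearance) drops to 0.06× activity: 0.48 × 0.06 = 0.0288.
The remaining 14% of clearance is unaffected.
New clearance relative to baseline: 2.242 + 0.0288 + 0.14 = 2.4108.
Because systemic exposure varies inversely with clearance, the combined effect is 1 / 2.4108 = 0.415.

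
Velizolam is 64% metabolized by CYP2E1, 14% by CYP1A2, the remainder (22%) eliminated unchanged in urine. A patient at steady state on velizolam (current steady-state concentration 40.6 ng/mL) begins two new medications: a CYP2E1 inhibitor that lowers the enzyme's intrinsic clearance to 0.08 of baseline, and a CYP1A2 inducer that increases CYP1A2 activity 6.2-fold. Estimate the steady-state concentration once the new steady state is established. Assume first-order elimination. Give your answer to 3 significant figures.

35.6 ng/mL

The CYP2E1 pathway (64% of clearance) falls to 0.08× activity: 0.64 × 0.08 = 0.0512.
The CYP1A2 pathway (14% of clearance) increases to 6.2× activity: 0.14 × 6.2 = 0.868.
Non-CYP routes (22%) are unchanged.
New clearance relative to baseline: 0.0512 + 0.868 + 0.22 = 1.1392.
Steady-state concentration ∝ 1/CL: new value = 40.6 / 1.1392 = 35.6 ng/mL.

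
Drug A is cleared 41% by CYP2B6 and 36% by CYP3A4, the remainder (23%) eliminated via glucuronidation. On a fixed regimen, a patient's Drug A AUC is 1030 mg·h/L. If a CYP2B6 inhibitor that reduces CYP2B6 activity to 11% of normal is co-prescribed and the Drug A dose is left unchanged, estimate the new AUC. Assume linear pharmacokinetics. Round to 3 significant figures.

The CYP2B6 pathway (41% of clearance) is reduced to 0.11× activity: 0.41 × 0.11 = 0.0451.
CYP3A4 (36%) and the residual 23% are unaffected.
Relative clearance = 0.0451 + 0.36 + 0.23 = 0.6351.
AUC ∝ 1/CL, so new value = 1030 / 0.6351 = 1.62 × 10³ mg·h/L.

1.62 × 10³ mg·h/L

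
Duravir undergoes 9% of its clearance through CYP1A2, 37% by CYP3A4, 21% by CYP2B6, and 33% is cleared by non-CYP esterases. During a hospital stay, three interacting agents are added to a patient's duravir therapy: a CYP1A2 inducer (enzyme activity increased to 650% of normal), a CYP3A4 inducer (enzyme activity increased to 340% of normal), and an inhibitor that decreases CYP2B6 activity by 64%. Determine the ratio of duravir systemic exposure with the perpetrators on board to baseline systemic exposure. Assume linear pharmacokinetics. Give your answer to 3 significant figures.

The CYP1A2 pathway (9% of clearance) rises to 6.5× activity: 0.09 × 6.5 = 0.585.
The CYP3A4 pathway (37% of clearance) is boosted to 3.4× activity: 0.37 × 3.4 = 1.258.
The CYP2B6 pathway (21% of clearance) drops to 0.36× activity: 0.21 × 0.36 = 0.0756.
Non-CYP routes (33%) are unchanged.
New clearance relative to baseline: 0.585 + 1.258 + 0.0756 + 0.33 = 2.2486.
Net systemic exposure ratio = 1 / 2.2486 = 0.445.

0.445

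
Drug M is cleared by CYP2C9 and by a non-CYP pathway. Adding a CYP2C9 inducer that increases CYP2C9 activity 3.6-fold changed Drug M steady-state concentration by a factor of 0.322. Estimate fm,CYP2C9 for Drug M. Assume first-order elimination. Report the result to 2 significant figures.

0.81

CL'/CL = 1 / 0.322 = 3.106
3.6·fm + (1 − fm) = 3.106
fm = (3.106 − 1) / (3.6 − 1) = 0.81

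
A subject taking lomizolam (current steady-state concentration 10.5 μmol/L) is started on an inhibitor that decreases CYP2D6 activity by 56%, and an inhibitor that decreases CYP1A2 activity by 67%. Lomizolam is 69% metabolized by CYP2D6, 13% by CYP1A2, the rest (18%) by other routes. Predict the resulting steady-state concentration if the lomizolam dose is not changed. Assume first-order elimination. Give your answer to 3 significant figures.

19.9 μmol/L

The CYP2D6 pathway (69% of clearance) is reduced to 0.44× activity: 0.69 × 0.44 = 0.3036.
The CYP1A2 pathway (13% of clearance) falls to 0.33× activity: 0.13 × 0.33 = 0.0429.
The remaining 18% of clearance is unaffected.
CL_new/CL_old = 0.3036 + 0.0429 + 0.18 = 0.5265.
Dividing the baseline by the relative clearance: 10.5 / 0.5265 = 19.9 μmol/L.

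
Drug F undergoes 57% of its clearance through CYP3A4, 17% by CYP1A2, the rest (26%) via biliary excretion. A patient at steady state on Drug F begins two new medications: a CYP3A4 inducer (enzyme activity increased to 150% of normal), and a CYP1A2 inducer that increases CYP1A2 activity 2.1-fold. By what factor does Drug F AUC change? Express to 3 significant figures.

The CYP3A4 pathway (57% of clearance) increases to 1.5× activity: 0.57 × 1.5 = 0.855.
The CYP1A2 pathway (17% of clearance) rises to 2.1× activity: 0.17 × 2.1 = 0.357.
Non-CYP routes (26%) are unchanged.
New clearance relative to baseline: 0.855 + 0.357 + 0.26 = 1.472.
AUC ∝ 1/CL: fold-change = 1 / 1.472 = 0.679.

0.679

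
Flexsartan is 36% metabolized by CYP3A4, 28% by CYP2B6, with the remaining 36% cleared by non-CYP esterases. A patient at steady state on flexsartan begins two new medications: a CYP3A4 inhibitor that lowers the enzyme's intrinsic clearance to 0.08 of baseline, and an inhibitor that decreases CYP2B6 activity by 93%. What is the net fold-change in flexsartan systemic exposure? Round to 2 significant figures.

2.4

The CYP3A4 pathway (36% of clearance) falls to 0.08× activity: 0.36 × 0.08 = 0.0288.
The CYP2B6 pathway (28% of clearance) is reduced to 0.07× activity: 0.28 × 0.07 = 0.0196.
The remaining 36% of clearance is unaffected.
CL_new/CL_old = 0.0288 + 0.0196 + 0.36 = 0.4084.
Net systemic exposure ratio = 1 / 0.4084 = 2.4.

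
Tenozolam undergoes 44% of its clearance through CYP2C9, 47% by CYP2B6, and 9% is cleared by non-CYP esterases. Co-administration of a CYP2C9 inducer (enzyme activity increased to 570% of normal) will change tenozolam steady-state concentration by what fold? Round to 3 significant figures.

0.326

CYP2C9: 0.44 × 5.7 = 2.508
CYP2B6: 0.47 (unchanged)
Other: 0.09 (unchanged)
New clearance relative to baseline: 2.508 + 0.47 + 0.09 = 3.068.
Since steady-state concentration ∝ 1/CL, the ratio is 1 / 3.068 = 0.326.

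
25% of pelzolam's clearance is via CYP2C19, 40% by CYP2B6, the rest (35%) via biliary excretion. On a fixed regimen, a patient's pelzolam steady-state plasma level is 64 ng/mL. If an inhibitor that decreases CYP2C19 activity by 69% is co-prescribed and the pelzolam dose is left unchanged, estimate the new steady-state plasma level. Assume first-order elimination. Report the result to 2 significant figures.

The CYP2C19 pathway (25% of clearance) is reduced to 0.31× activity: 0.25 × 0.31 = 0.0775.
CYP2B6 (40%) and the residual 35% are unaffected.
CL_new/CL_old = 0.0775 + 0.4 + 0.35 = 0.8275.
With dosing unchanged, steady-state plasma level scales as 1/CL: 64 / 0.8275 = 77 ng/mL.

77 ng/mL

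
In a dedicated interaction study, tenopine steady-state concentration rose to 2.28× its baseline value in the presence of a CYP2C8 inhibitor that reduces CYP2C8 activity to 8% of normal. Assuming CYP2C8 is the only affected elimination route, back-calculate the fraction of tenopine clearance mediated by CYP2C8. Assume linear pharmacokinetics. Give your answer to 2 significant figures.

0.61

CL'/CL = 1 / 2.28 = 0.4386
0.08·fm + (1 − fm) = 0.4386
fm = (0.4386 − 1) / (0.08 − 1) = 0.61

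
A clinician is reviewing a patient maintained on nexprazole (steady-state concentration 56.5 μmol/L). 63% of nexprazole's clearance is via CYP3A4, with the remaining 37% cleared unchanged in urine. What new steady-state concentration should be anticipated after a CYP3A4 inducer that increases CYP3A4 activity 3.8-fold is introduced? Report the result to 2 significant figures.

20 μmol/L

The CYP3A4 pathway (63% of clearance) rises to 3.8× activity: 0.63 × 3.8 = 2.394.
The remaining 37% of clearance is unaffected.
CL_new/CL_old = 2.394 + 0.37 = 2.764.
New steady-state concentration = baseline ÷ relative clearance = 56.5 / 2.764 = 20 μmol/L.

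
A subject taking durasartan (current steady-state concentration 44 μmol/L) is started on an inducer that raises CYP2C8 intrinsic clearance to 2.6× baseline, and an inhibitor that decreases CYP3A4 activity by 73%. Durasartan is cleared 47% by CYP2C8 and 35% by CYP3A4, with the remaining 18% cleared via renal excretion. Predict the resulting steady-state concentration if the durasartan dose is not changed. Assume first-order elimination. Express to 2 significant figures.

29 μmol/L

The CYP2C8 pathway (47% of clearance) is boosted to 2.6× activity: 0.47 × 2.6 = 1.222.
The CYP3A4 pathway (35% of clearance) falls to 0.27× activity: 0.35 × 0.27 = 0.0945.
The remaining 18% of clearance is unaffected.
Relative clearance = 1.222 + 0.0945 + 0.18 = 1.4965.
New steady-state concentration = 44 / 1.4965 = 29 μmol/L (concentration scales inversely with clearance).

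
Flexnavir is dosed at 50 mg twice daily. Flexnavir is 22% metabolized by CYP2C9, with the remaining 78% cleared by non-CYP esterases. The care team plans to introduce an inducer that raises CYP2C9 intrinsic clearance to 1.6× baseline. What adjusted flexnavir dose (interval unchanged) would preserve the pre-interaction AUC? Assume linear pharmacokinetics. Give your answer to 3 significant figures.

56.6 mg

The CYP2C9 pathway (22% of clearance) rises to 1.6× activity: 0.22 × 1.6 = 0.352.
The remaining 78% of clearance is unaffected.
New clearance relative to baseline: 0.352 + 0.78 = 1.132.
To maintain the same steady-state level, dose must scale with clearance: new dose = 50 × 1.132 = 56.6 mg.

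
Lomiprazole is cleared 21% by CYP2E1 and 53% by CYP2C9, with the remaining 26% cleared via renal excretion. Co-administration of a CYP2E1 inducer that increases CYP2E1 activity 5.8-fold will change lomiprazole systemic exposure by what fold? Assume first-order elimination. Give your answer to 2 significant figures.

The CYP2E1 pathway (21% of clearance) rises to 5.8× activity: 0.21 × 5.8 = 1.218.
CYP2C9 (53%) and the residual 26% are unaffected.
CL_new/CL_old = 1.218 + 0.53 + 0.26 = 2.008.
Systemic exposure is inversely proportional to clearance, so the fold-change is 1 / 2.008 = 0.50.

0.50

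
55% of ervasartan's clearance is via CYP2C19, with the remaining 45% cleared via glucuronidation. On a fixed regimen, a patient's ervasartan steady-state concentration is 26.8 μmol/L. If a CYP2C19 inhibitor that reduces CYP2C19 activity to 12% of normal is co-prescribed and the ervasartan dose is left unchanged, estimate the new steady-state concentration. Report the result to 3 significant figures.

CYP2C19: 0.55 × 0.12 = 0.066
Other: 0.45 (unchanged)
New clearance relative to baseline: 0.066 + 0.45 = 0.516.
With dosing unchanged, steady-state concentration scales as 1/CL: 26.8 / 0.516 = 51.9 μmol/L.

51.9 μmol/L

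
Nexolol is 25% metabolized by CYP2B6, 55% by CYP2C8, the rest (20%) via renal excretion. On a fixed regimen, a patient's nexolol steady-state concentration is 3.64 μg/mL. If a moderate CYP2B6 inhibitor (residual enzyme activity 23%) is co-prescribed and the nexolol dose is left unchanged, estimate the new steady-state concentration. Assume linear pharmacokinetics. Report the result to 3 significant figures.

The CYP2B6 pathway (25% of clearance) is reduced to 0.23× activity: 0.25 × 0.23 = 0.0575.
CYP2C8 (55%) and the residual 20% are unaffected.
CL_new/CL_old = 0.0575 + 0.55 + 0.2 = 0.8075.
With dosing unchanged, steady-state concentration scales as 1/CL: 3.64 / 0.8075 = 4.51 μg/mL.

4.51 μg/mL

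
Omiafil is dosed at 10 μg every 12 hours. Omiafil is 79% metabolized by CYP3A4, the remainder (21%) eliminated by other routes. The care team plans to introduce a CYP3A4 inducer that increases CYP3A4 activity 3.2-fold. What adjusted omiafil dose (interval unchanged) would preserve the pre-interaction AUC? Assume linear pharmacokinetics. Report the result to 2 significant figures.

27 μg

CYP3A4: 0.79 × 3.2 = 2.528
Other: 0.21 (unchanged)
Relative clearance = 2.528 + 0.21 = 2.738.
Css,avg = (dose rate)/CL, so holding Css fixed requires dose ∝ CL: 10 × 2.738 = 27 μg.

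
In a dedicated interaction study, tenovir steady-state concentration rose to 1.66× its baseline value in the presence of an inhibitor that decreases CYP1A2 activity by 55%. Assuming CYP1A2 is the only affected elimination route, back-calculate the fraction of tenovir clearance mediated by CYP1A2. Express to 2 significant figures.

0.72

Call the CYP1A2 fraction fm. After the interaction, CL_new/CL_old = fm × 0.45 + (1 − fm).
Steady-state concentration ratio = 1 / (new CL fraction), so new CL fraction = 1 / 1.66 = 0.6024.
fm × 0.45 + 1 − fm = 0.6024  ⇒  fm × (0.45 − 1) = −0.3976  ⇒  fm = 0.72.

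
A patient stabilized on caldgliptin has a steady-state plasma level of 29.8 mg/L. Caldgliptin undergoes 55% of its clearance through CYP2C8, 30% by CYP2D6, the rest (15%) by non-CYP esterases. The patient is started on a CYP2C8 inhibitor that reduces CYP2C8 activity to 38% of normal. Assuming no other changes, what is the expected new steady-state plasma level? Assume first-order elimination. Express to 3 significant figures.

The CYP2C8 pathway (55% of clearance) is reduced to 0.38× activity: 0.55 × 0.38 = 0.209.
CYP2D6 (30%) and the residual 15% are unaffected.
Relative clearance = 0.209 + 0.3 + 0.15 = 0.659.
Steady-state plasma level ∝ 1/CL, so new value = 29.8 / 0.659 = 45.2 mg/L.

45.2 mg/L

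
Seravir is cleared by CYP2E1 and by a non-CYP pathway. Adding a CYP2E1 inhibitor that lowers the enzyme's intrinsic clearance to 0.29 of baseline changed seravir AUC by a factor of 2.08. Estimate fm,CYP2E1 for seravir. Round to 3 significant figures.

Let x = fm,CYP2E1. Because AUC ∝ 1/CL, relative clearance fell to 1/2.08 = 0.4808.
Only the CYP2E1 route changed, so 0.4808 = x·0.29 + (1 − x), giving x = 0.731.

0.731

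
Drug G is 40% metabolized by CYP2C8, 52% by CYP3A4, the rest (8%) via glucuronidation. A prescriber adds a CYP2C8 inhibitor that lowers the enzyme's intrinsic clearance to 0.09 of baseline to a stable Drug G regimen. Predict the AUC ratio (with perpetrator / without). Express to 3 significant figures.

1.57

The CYP2C8 pathway (40% of clearance) drops to 0.09× activity: 0.4 × 0.09 = 0.036.
CYP3A4 (52%) and the residual 8% are unaffected.
CL_new/CL_old = 0.036 + 0.52 + 0.08 = 0.636.
AUC ratio = CL_old/CL_new = 1 / 0.636 = 1.57.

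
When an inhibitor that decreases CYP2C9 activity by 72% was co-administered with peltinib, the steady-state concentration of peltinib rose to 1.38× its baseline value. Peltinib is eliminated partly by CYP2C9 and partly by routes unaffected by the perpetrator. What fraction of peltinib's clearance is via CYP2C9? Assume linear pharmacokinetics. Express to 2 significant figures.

0.38

Write x for the fraction cleared via CYP2C9. The observed steady-state concentration change means clearance fell to 1/1.38 = 0.7246 of baseline.
Setting x·0.28 + (1 − x) = 0.7246 and solving: x = (0.7246 − 1)/(0.28 − 1) = 0.38.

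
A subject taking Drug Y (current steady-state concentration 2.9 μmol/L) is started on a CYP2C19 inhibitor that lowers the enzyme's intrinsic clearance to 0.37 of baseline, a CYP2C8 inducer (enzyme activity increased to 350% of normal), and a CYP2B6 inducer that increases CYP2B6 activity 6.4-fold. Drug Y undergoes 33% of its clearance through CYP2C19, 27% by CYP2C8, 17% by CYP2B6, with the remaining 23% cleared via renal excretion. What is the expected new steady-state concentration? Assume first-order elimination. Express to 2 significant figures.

1.2 μmol/L

The CYP2C19 pathway (33% of clearance) falls to 0.37× activity: 0.33 × 0.37 = 0.1221.
The CYP2C8 pathway (27% of clearance) is boosted to 3.5× activity: 0.27 × 3.5 = 0.945.
The CYP2B6 pathway (17% of clearance) is boosted to 6.4× activity: 0.17 × 6.4 = 1.088.
Non-CYP routes (23%) are unchanged.
Relative clearance = 0.1221 + 0.945 + 1.088 + 0.23 = 2.3851.
Steady-state concentration ∝ 1/CL: new value = 2.9 / 2.3851 = 1.2 μmol/L.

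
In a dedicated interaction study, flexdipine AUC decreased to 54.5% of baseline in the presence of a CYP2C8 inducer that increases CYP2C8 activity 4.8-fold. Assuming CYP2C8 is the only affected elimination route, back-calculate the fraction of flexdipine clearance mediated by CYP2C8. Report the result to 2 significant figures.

CL'/CL = 1 / 0.545 = 1.835
4.8·fm + (1 − fm) = 1.835
fm = (1.835 − 1) / (4.8 − 1) = 0.22

0.22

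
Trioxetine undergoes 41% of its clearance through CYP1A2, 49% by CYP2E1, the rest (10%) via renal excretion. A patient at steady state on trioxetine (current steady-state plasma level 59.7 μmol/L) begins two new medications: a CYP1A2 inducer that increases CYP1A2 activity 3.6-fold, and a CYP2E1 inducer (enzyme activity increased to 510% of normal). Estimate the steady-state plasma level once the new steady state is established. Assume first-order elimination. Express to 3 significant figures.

14.7 μmol/L

The CYP1A2 pathway (41% of clearance) is boosted to 3.6× activity: 0.41 × 3.6 = 1.476.
The CYP2E1 pathway (49% of clearance) increases to 5.1× activity: 0.49 × 5.1 = 2.499.
The remaining 10% of clearance is unaffected.
CL_new/CL_old = 1.476 + 2.499 + 0.1 = 4.075.
New steady-state plasma level = 59.7 / 4.075 = 14.7 μmol/L (concentration scales inversely with clearance).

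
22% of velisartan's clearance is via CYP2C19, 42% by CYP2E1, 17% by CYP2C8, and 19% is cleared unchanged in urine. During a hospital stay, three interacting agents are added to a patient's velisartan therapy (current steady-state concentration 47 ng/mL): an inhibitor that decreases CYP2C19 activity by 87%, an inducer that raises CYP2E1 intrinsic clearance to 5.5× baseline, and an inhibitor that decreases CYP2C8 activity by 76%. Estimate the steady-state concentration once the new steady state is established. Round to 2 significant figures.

CYP2C19: 0.22 × 0.13 = 0.0286
CYP2E1: 0.42 × 5.5 = 2.31
CYP2C8: 0.17 × 0.24 = 0.0408
Other: 0.19 (unchanged)
CL_new/CL_old = 0.0286 + 2.31 + 0.0408 + 0.19 = 2.5694.
Steady-state concentration ∝ 1/CL: new value = 47 / 2.5694 = 18 ng/mL.

18 ng/mL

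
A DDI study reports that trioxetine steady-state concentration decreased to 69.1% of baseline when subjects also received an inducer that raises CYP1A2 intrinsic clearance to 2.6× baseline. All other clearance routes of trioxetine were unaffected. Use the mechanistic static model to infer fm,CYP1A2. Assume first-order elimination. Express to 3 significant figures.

Call the CYP1A2 fraction fm. After the interaction, CL_new/CL_old = fm × 2.6 + (1 − fm).
Steady-state concentration ratio = 1 / (new CL fraction), so new CL fraction = 1 / 0.691 = 1.447.
fm × 2.6 + 1 − fm = 1.447  ⇒  fm × (2.6 − 1) = 0.4472  ⇒  fm = 0.279.

0.279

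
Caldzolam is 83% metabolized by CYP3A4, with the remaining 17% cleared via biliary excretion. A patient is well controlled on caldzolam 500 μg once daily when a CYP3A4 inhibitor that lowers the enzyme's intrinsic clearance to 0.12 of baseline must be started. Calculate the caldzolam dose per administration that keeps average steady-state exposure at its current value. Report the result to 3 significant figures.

The CYP3A4 pathway (83% of clearance) falls to 0.12× activity: 0.83 × 0.12 = 0.0996.
Non-CYP routes (17%) are unchanged.
Relative clearance = 0.0996 + 0.17 = 0.2696.
Exposure is unchanged when dose changes in proportion to clearance. New dose = 500 μg × 0.2696 = 135 μg.

135 μg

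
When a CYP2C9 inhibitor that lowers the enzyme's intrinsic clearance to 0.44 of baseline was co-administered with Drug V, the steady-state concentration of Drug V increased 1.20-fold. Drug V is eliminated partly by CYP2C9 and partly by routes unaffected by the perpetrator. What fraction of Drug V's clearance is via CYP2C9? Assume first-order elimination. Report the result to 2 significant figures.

Let x = fm,CYP2C9. Because steady-state concentration ∝ 1/CL, relative clearance fell to 1/1.20 = 0.8333.
Only the CYP2C9 route changed, so 0.8333 = x·0.44 + (1 − x), giving x = 0.30.

0.30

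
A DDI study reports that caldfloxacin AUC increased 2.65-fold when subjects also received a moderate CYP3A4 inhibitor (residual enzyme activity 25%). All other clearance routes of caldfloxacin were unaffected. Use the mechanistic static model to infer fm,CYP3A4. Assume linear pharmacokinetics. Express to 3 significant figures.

CL'/CL = 1 / 2.65 = 0.3774
0.25·fm + (1 − fm) = 0.3774
fm = (0.3774 − 1) / (0.25 − 1) = 0.830

0.830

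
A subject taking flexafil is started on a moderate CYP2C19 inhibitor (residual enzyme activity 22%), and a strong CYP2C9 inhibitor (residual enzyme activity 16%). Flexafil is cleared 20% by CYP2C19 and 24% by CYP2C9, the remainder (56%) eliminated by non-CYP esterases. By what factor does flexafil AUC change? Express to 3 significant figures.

1.56

CYP2C19: 0.2 × 0.22 = 0.044
CYP2C9: 0.24 × 0.16 = 0.0384
Other: 0.56 (unchanged)
New clearance relative to baseline: 0.044 + 0.0384 + 0.56 = 0.6424.
AUC ∝ 1/CL: fold-change = 1 / 0.6424 = 1.56.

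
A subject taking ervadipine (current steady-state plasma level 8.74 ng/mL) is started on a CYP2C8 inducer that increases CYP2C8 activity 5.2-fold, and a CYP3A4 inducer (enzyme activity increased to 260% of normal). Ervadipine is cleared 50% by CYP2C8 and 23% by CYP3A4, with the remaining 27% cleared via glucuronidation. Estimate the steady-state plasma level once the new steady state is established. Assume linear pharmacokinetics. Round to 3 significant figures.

The CYP2C8 pathway (50% of clearance) rises to 5.2× activity: 0.5 × 5.2 = 2.6.
The CYP3A4 pathway (23% of clearance) is boosted to 2.6× activity: 0.23 × 2.6 = 0.598.
The remaining 27% of clearance is unaffected.
Relative clearance = 2.6 + 0.598 + 0.27 = 3.468.
New steady-state plasma level = 8.74 / 3.468 = 2.52 ng/mL (concentration scales inversely with clearance).

2.52 ng/mL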